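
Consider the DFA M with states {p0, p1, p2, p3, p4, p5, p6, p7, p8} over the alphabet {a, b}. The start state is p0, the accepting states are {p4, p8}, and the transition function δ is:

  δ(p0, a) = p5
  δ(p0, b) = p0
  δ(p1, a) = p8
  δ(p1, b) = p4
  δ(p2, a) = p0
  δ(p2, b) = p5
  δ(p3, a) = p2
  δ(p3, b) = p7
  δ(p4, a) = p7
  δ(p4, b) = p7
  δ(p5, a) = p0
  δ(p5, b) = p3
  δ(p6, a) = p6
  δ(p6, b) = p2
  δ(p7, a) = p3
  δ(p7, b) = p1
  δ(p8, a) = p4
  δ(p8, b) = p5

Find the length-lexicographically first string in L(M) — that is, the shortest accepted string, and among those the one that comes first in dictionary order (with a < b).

A breadth-first search from p0 reaches an accepting state first via the path p0 → p5 → p3 → p7 → p1 → p8 on input abbba.
No string of length < 5 is accepted (BFS exhausts all shorter strings without reaching an accepting state), and abbba is the lexicographically least accepting string of length 5.

abbba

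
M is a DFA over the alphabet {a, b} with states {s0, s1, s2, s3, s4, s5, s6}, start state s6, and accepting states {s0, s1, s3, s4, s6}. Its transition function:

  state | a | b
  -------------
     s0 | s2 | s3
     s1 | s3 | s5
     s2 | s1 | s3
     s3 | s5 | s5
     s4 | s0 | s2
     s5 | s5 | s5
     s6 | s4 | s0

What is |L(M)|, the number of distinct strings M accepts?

The useful subgraph on states {s0, s1, s2, s3, s4, s6} is acyclic, so L(M) is finite; the longest accepting path visits 6 useful states, giving maximum string length 5.
Counting accepting paths from s6 by length: 1 of length 0, 2 of length 1, 2 of length 2, 5 of length 3, 4 of length 4, 1 of length 5. Total 15.

15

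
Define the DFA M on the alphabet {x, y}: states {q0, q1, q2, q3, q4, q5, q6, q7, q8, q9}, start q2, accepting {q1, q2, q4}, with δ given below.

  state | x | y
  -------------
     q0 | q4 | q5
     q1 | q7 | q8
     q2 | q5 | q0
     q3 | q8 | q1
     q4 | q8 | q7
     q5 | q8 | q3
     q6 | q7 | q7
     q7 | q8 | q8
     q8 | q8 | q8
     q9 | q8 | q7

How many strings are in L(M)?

The useful subgraph on states {q0, q1, q2, q3, q4, q5} is acyclic, so L(M) is finite; the longest accepting path visits 5 useful states, giving maximum string length 4.
Counting accepting paths from q2 by length: 1 of length 0, 1 of length 2, 1 of length 3, 1 of length 4. Total 4.

4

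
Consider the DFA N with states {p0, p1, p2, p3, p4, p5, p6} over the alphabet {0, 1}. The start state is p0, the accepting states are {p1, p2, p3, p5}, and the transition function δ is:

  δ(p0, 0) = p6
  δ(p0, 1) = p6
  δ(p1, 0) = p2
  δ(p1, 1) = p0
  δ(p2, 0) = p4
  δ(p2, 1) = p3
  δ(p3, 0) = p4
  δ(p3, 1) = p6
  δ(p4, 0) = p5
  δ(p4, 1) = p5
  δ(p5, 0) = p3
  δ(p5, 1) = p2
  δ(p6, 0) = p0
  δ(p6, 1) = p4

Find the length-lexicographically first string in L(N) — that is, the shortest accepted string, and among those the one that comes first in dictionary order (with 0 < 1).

A breadth-first search from p0 reaches an accepting state first via the path p0 → p6 → p4 → p5 on input 010.
No string of length < 3 is accepted (BFS exhausts all shorter strings without reaching an accepting state), and 010 is the lexicographically least accepting string of length 3.

010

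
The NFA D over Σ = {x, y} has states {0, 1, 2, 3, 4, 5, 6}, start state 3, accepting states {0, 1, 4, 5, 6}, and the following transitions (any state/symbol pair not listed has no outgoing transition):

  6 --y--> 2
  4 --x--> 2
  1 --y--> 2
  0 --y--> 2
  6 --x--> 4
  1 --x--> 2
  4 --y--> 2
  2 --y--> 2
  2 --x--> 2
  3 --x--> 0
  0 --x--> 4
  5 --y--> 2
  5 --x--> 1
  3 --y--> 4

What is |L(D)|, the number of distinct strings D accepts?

The useful subgraph on states {0, 3, 4} is acyclic, so L(D) is finite; the longest accepting path visits 3 useful states, giving maximum string length 2.
Counting accepting paths from 3 by length: 2 of length 1, 1 of length 2. Total 3.

3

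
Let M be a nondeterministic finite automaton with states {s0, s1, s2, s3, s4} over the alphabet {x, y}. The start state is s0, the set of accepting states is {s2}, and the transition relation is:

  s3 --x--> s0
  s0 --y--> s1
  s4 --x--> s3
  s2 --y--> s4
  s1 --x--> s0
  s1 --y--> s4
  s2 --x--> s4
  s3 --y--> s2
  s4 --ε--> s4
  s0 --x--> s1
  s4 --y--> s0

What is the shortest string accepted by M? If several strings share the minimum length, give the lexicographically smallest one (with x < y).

xyxy

A breadth-first search from s0 reaches an accepting state first via the path s0 → s1 → s4 → s3 → s2 on input xyxy.
No string of length < 4 is accepted (BFS exhausts all shorter strings without reaching an accepting state), and xyxy is the lexicographically least accepting string of length 4.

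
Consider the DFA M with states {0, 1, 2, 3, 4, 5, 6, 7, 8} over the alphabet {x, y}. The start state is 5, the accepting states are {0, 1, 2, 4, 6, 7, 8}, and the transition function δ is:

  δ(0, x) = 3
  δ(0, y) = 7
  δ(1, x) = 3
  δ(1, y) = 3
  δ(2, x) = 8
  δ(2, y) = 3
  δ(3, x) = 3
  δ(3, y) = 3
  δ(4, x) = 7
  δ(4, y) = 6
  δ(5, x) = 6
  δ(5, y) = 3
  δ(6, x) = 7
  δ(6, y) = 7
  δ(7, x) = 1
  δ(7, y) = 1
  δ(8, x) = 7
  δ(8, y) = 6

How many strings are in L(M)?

The useful subgraph on states {1, 5, 6, 7} is acyclic, so L(M) is finite; the longest accepting path visits 4 useful states, giving maximum string length 3.
Counting accepting paths from 5 by length: 1 of length 1, 2 of length 2, 4 of length 3. Total 7.

7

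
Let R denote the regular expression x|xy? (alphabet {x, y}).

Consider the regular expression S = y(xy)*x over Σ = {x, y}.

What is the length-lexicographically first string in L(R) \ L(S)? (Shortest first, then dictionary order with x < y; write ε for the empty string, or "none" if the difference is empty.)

x

The string x is accepted by R but not by S.
No shorter string lies in the difference, and x is the lexicographically first length-1 string in L(R) \ L(S).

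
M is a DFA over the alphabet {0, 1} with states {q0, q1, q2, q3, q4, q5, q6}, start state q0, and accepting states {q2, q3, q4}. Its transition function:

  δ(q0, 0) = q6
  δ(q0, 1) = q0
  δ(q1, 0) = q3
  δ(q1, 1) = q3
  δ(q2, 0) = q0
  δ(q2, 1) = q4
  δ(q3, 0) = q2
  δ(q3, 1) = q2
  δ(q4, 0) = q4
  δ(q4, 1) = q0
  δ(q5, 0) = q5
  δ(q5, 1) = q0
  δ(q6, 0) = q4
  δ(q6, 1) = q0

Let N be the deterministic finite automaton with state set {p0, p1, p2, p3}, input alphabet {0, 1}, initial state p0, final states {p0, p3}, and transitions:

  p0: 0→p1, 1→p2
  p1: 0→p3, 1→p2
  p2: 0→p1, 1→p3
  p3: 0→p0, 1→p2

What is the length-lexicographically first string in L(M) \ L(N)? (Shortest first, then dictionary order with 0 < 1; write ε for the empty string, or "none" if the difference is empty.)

The string 0000 is accepted by M but not by N.
No shorter string lies in the difference, and 0000 is the lexicographically first length-4 string in L(M) \ L(N).

0000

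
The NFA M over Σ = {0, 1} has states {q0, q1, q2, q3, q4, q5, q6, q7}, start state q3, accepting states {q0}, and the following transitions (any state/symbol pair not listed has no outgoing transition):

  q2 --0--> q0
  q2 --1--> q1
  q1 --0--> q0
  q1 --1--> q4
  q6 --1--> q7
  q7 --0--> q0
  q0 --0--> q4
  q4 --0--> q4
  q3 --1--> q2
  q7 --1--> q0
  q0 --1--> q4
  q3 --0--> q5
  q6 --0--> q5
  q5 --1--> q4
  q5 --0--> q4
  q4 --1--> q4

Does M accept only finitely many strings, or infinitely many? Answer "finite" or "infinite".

finite

The useful states (reachable from q3 and able to reach an accepting state) are {q0, q1, q2, q3}.
Restricted to these states the transition graph has no cycle, so every accepting path has bounded length and L is finite.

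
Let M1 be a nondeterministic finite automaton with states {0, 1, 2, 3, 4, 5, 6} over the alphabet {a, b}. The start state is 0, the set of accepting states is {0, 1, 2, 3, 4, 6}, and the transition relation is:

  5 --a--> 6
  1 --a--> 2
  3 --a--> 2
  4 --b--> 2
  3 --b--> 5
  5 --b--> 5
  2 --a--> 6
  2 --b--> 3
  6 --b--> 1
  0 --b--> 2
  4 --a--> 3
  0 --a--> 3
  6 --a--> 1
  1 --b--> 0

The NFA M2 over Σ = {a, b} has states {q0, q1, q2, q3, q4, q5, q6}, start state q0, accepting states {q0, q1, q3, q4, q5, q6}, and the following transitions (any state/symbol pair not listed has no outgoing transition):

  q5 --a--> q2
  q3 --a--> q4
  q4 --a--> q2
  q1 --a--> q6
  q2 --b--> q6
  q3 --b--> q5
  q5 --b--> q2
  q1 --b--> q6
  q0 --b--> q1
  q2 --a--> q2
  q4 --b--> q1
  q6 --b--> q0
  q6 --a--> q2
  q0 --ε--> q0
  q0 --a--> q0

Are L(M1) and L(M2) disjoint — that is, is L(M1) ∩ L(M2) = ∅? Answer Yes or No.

The empty string ε is accepted by both M1 and M2.
Hence L(M1) ∩ L(M2) ≠ ∅.

No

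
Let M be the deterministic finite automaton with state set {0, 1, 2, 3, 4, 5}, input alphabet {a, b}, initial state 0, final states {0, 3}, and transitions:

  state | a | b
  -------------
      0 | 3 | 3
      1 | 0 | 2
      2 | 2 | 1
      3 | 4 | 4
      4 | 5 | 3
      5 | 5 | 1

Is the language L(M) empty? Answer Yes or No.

The empty string ε is accepted: the run 0 ends in the accepting state 0.
Since at least one string is accepted, L(M) is not empty.

No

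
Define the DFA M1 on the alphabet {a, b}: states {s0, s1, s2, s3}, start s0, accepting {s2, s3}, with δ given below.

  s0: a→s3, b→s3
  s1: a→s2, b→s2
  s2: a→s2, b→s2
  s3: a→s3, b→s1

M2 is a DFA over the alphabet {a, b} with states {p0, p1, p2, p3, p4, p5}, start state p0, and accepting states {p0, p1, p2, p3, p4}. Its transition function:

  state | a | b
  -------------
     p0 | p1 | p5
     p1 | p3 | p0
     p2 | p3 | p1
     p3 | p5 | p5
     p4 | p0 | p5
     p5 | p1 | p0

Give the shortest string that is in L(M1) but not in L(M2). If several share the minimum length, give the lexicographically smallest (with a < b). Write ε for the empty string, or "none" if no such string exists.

The string b is accepted by M1 but not by M2.
No shorter string lies in the difference, and b is the lexicographically first length-1 string in L(M1) \ L(M2).

b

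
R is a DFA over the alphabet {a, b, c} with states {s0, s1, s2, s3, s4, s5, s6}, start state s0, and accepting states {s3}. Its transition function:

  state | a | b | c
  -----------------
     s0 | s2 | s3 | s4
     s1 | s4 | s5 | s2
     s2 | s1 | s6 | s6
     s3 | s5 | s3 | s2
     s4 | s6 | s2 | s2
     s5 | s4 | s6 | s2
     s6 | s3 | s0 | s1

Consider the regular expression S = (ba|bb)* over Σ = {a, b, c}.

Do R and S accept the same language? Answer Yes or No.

No

The string b is accepted by R but rejected by S.
So L(R) ≠ L(S).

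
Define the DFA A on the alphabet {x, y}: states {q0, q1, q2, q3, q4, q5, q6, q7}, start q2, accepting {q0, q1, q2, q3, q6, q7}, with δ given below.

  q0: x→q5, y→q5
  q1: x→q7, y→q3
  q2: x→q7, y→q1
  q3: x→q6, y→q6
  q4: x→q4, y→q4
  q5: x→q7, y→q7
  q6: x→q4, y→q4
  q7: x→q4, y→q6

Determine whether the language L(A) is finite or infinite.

The useful states (reachable from q2 and able to reach an accepting state) are {q1, q2, q3, q6, q7}.
Restricted to these states the transition graph has no cycle, so every accepting path has bounded length and L is finite.

finite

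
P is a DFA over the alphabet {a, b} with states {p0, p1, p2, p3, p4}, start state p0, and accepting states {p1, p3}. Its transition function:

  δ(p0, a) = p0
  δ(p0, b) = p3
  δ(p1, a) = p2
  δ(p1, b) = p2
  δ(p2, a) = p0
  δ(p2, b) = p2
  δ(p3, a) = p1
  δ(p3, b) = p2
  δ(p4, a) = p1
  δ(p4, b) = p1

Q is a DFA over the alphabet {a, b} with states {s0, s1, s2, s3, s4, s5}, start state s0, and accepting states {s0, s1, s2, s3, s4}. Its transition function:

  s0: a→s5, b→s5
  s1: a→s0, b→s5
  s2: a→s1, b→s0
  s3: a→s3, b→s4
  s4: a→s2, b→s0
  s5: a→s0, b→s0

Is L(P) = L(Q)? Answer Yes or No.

The string b is accepted by P but rejected by Q.
So L(P) ≠ L(Q).

No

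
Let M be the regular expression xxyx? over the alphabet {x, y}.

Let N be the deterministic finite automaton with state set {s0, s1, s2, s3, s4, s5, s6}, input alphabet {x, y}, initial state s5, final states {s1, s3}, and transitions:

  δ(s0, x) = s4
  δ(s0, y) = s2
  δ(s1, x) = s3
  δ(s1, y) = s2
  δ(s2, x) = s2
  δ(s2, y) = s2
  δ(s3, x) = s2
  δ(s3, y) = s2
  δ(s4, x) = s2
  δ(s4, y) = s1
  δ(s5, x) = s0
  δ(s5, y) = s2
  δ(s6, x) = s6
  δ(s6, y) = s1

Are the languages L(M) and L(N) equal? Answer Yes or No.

Yes

Converting the expression M to a DFA (subset construction, then merging equivalent states) gives the minimal DFA with states {m0, m1, m2, m3, m4, m5}, start state m0, accepting states {m4, m5} and transitions m0: x→m1, y→m2; m1: x→m3, y→m2; m2: x→m2, y→m2; m3: x→m2, y→m4; m4: x→m5, y→m2; m5: x→m2, y→m2.
Exploring the product automaton M × N from the start pair (m0, s5), following both machines on each input symbol, reaches 6 state pairs: (m0, s5), (m1, s0), (m2, s2), (m3, s4), (m4, s1), (m5, s3).
M accepts in {m4, m5} and N accepts in {s1, s3}. In every reachable pair the two components are either both accepting — (m4, s1), (m5, s3) — or both non-accepting, so no string is accepted by exactly one of the machines: L(M) \ L(N) and L(N) \ L(M) are both empty.
Hence every string is accepted by M iff it is accepted by N, and the two languages coincide.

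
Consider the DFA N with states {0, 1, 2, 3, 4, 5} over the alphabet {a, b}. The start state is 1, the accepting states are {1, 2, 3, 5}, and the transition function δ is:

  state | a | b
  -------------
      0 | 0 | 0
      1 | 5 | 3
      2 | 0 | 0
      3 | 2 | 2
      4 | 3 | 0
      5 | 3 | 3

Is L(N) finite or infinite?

finite

The useful states (reachable from 1 and able to reach an accepting state) are {1, 2, 3, 5}.
Restricted to these states the transition graph has no cycle, so every accepting path has bounded length and L is finite.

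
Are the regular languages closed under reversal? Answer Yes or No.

Yes

Reverse every transition of an NFA for L, make the old start state the unique accepting state, and add a fresh start state with ε-moves to the old accepting states; this NFA accepts Lᴿ.
So the regular languages are closed under reversal.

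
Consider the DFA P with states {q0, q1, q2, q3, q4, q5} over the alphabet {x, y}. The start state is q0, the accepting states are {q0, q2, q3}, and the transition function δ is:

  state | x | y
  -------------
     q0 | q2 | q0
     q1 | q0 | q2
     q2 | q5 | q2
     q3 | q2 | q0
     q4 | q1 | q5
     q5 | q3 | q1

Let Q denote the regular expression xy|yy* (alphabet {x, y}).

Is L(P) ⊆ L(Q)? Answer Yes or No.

The empty string ε is in L(P) but not in L(Q).
So L(P) ⊄ L(Q).

No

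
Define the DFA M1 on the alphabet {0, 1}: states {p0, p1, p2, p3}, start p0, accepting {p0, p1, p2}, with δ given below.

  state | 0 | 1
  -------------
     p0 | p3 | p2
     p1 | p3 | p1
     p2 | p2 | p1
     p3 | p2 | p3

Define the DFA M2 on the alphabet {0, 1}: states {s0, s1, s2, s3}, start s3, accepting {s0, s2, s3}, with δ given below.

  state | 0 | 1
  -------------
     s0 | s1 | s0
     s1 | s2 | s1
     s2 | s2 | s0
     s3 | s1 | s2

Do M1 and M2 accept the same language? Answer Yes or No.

Yes

Exploring the product automaton M1 × M2 from the start pair (p0, s3), following both machines on each input symbol, reaches 4 state pairs: (p0, s3), (p3, s1), (p2, s2), (p1, s0).
M1 accepts in {p0, p1, p2} and M2 accepts in {s0, s2, s3}. In every reachable pair the two components are either both accepting — (p0, s3), (p2, s2), (p1, s0) — or both non-accepting, so no string is accepted by exactly one of the machines: L(M1) \ L(M2) and L(M2) \ L(M1) are both empty.
Hence every string is accepted by M1 iff it is accepted by M2, and the two languages coincide.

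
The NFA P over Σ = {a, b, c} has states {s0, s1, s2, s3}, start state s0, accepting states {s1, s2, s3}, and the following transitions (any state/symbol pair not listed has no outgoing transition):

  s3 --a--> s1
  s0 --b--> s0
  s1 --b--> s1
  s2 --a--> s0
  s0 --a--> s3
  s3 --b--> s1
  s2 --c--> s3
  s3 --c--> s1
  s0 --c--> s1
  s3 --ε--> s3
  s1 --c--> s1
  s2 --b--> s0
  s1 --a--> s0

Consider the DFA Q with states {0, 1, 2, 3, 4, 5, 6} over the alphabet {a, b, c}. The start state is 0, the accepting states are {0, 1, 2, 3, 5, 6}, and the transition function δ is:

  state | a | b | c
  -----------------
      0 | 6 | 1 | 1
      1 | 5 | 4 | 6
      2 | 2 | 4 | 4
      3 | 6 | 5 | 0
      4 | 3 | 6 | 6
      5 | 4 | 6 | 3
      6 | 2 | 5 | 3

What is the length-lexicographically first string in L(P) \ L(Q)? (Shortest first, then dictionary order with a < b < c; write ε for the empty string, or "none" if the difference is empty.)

The string cb is accepted by P but not by Q.
No shorter string lies in the difference, and cb is the lexicographically first length-2 string in L(P) \ L(Q).

cb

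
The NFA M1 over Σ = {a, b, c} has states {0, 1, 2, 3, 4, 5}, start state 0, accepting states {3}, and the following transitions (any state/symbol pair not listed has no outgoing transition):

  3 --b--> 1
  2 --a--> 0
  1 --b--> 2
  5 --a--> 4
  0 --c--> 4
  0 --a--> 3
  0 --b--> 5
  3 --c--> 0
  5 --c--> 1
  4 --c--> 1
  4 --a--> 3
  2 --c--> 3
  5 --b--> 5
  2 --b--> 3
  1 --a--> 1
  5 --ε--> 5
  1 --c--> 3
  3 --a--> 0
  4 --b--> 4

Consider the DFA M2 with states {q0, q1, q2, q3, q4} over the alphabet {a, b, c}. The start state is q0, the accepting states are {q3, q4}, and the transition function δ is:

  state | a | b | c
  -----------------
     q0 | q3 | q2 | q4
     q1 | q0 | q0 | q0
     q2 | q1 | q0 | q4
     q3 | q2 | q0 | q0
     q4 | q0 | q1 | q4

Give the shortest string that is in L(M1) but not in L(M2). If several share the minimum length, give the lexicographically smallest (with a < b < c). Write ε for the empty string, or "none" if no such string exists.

ca

The string ca is accepted by M1 but not by M2.
No shorter string lies in the difference, and ca is the lexicographically first length-2 string in L(M1) \ L(M2).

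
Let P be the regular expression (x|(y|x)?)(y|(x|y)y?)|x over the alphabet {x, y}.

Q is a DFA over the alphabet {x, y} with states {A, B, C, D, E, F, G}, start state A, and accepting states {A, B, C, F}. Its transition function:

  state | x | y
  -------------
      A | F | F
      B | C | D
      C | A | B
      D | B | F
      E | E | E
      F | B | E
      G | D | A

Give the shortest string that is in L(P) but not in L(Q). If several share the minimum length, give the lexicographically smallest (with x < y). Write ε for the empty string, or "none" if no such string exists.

The string xy is accepted by P but not by Q.
No shorter string lies in the difference, and xy is the lexicographically first length-2 string in L(P) \ L(Q).

xy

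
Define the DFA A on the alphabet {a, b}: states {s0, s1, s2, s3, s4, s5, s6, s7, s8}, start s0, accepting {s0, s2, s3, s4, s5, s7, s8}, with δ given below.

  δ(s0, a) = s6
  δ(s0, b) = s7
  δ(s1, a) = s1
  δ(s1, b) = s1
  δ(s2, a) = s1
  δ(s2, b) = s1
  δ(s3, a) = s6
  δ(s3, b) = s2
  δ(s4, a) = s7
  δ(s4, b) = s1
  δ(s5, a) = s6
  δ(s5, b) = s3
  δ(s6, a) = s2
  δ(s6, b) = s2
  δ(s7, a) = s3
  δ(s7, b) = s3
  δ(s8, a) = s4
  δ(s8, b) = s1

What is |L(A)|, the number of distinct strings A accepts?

12

The useful subgraph on states {s0, s2, s3, s6, s7} is acyclic, so L(A) is finite; the longest accepting path visits 5 useful states, giving maximum string length 4.
Counting accepting paths from s0 by length: 1 of length 0, 1 of length 1, 4 of length 2, 2 of length 3, 4 of length 4. Total 12.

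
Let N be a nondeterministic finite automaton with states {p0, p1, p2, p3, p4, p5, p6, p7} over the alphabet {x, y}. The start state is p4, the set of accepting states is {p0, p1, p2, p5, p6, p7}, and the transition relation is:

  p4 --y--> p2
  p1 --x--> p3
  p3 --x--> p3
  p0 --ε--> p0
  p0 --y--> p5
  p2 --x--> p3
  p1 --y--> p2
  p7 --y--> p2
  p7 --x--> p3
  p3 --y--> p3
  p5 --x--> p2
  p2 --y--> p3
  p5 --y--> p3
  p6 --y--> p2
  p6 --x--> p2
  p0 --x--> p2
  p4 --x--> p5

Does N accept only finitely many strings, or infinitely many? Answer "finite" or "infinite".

The useful states (reachable from p4 and able to reach an accepting state) are {p2, p4, p5}.
Restricted to these states the transition graph has no cycle, so every accepting path has bounded length and L is finite.

finite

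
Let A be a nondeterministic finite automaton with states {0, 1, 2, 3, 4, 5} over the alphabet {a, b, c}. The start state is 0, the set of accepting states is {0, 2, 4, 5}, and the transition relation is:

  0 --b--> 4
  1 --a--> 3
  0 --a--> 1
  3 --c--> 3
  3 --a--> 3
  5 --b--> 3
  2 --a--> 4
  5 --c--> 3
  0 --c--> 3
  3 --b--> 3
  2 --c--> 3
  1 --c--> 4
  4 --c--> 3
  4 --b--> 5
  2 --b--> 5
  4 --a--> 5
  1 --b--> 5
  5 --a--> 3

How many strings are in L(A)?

The useful subgraph on states {0, 1, 4, 5} is acyclic, so L(A) is finite; the longest accepting path visits 4 useful states, giving maximum string length 3.
Counting accepting paths from 0 by length: 1 of length 0, 1 of length 1, 4 of length 2, 2 of length 3. Total 8.

8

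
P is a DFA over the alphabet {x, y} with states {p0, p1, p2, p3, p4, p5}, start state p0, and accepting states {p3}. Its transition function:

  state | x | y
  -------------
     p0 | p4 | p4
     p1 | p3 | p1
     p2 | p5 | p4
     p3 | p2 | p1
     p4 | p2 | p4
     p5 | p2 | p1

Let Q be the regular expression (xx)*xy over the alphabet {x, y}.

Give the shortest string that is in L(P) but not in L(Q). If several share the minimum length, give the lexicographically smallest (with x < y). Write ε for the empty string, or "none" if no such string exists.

xxxyx

The string xxxyx is accepted by P but not by Q.
No shorter string lies in the difference, and xxxyx is the lexicographically first length-5 string in L(P) \ L(Q).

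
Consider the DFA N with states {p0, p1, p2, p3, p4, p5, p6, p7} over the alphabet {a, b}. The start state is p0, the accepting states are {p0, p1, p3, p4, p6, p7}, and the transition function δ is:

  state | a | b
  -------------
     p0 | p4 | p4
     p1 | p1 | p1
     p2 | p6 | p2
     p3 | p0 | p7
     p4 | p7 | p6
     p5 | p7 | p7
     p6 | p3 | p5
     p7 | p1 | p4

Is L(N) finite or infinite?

infinite

State p0 is reachable from the start and can reach an accepting state, and it lies on the cycle p0 → p4 → p6 → p3 → p0.
Traversing that cycle any number of times yields accepted strings of unbounded length, so the language is infinite.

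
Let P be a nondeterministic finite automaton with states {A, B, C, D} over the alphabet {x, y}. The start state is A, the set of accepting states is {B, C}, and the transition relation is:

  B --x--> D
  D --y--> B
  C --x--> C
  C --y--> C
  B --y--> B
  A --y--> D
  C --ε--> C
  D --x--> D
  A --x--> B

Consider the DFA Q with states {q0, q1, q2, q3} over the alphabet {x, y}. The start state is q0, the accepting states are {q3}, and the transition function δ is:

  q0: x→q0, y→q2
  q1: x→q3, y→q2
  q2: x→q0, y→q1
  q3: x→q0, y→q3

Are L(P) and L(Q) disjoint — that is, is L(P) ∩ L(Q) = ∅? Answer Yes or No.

No

The string yyxy is accepted by both P and Q.
Hence L(P) ∩ L(Q) ≠ ∅.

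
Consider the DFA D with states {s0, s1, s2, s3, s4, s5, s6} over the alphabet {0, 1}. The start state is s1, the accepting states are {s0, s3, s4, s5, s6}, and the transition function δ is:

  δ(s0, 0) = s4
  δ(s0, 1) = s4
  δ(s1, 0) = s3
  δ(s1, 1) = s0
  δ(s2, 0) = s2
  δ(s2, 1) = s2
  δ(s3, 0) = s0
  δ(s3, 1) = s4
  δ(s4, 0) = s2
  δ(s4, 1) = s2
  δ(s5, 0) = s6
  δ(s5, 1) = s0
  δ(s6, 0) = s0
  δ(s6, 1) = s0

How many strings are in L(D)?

8

The useful subgraph on states {s0, s1, s3, s4} is acyclic, so L(D) is finite; the longest accepting path visits 4 useful states, giving maximum string length 3.
Counting accepting paths from s1 by length: 2 of length 1, 4 of length 2, 2 of length 3. Total 8.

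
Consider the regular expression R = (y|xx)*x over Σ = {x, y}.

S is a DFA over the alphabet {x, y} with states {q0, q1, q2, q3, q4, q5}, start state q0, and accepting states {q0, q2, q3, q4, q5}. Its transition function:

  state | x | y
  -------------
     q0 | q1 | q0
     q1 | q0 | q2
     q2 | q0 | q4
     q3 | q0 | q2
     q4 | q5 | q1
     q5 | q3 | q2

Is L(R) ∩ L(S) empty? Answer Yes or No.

Converting the expression R to a DFA (subset construction, then merging equivalent states) gives the minimal DFA with states {r0, r1, r2}, start state r0, accepting states {r1} and transitions r0: x→r1, y→r0; r1: x→r0, y→r2; r2: x→r2, y→r2.
Exploring the product automaton R × S from the start pair (r0, q0), following both machines on each input symbol, reaches 8 state pairs: (r0, q0), (r1, q1), (r2, q2), (r2, q0), (r2, q4), (r2, q1), (r2, q5), (r2, q3).
R accepts in {r1} and S accepts in {q0, q2, q3, q4, q5}; no reachable pair has both components accepting, so no string drives both machines to acceptance simultaneously and L(R) ∩ L(S) = ∅.
So no string is accepted by both, and the intersection is empty.

Yes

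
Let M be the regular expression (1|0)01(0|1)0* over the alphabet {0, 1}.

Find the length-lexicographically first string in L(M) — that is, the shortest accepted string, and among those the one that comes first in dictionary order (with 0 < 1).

0010

By inspection of the expression, no string of length less than 4 matches, and 0010 is the lexicographically first match of length 4.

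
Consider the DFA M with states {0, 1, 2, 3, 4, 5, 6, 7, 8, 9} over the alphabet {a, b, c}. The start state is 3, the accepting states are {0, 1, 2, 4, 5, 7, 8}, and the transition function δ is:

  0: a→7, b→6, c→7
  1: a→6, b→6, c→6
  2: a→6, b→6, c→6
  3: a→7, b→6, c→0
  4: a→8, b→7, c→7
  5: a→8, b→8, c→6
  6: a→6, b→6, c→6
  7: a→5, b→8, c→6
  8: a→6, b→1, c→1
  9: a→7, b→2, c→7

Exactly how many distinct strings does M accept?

The useful subgraph on states {0, 1, 3, 5, 7, 8} is acyclic, so L(M) is finite; the longest accepting path visits 6 useful states, giving maximum string length 5.
Counting accepting paths from 3 by length: 2 of length 1, 4 of length 2, 8 of length 3, 12 of length 4, 8 of length 5. Total 34.

34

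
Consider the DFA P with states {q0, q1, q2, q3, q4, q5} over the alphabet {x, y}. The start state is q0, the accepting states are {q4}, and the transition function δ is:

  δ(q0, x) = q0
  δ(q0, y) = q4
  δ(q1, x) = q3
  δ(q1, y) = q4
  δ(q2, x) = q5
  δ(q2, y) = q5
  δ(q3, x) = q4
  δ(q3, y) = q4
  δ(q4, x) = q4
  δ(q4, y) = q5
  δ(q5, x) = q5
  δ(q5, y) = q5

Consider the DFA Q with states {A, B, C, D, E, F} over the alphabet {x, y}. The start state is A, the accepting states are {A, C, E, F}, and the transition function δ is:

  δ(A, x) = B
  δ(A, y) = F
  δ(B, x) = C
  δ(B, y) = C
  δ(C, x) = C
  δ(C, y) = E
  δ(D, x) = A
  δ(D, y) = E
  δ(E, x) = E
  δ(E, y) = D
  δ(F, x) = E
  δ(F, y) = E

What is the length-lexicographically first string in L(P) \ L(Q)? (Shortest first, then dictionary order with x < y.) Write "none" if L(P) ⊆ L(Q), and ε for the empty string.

none

Exploring the product automaton P × Q from the start pair (q0, A), following both machines on each input symbol, reaches 12 state pairs: (q0, A), (q0, B), (q4, F), (q0, C), (q4, C), (q4, E), (q5, E), (q5, D), (q5, A), (q5, B), (q5, F), (q5, C).
P accepts in {q4} and Q accepts in {A, C, E, F}. The reachable pairs whose P-component is accepting are (q4, F), (q4, C), (q4, E); in each of them the Q-component is accepting too, so the product for L(P) \ L(Q) (P-component accepting, Q-component rejecting) has no reachable accepting pair and the difference is empty.
So every string accepted by P is also accepted by Q: L(P) \ L(Q) = ∅ and there is no such string.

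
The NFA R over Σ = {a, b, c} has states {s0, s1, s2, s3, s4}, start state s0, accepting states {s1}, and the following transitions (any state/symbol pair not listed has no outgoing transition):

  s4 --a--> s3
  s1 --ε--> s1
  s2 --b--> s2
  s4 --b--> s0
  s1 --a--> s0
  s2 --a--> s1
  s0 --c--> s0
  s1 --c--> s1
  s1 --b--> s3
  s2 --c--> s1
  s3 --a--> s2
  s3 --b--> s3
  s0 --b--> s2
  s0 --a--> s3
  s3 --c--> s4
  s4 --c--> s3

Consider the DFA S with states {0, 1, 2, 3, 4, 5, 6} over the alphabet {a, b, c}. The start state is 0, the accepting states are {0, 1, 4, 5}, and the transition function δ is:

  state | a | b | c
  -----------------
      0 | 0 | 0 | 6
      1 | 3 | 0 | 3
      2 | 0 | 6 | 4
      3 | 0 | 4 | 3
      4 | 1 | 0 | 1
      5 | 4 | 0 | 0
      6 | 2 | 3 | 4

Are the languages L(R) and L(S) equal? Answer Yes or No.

The string bc is accepted by R but rejected by S.
So L(R) ≠ L(S).

No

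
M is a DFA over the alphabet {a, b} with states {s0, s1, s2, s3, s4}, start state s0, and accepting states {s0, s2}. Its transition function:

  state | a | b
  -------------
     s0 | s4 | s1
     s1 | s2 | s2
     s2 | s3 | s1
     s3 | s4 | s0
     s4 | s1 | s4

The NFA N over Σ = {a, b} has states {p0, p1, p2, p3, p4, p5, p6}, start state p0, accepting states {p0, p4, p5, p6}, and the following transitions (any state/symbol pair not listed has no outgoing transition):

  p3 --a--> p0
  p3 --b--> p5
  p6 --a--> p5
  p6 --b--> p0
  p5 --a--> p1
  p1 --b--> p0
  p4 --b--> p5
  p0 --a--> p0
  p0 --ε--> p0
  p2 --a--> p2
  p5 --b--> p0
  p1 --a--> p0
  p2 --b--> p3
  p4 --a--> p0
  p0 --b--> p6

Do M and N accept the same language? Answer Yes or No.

The string abaa is accepted by M but rejected by N.
So L(M) ≠ L(N).

No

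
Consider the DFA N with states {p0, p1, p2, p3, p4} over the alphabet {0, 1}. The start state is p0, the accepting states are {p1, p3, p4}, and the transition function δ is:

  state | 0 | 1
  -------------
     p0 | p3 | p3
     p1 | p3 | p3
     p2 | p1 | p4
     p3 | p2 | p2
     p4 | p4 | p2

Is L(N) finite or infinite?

infinite

State p3 is reachable from the start and can reach an accepting state, and it lies on the cycle p3 → p2 → p1 → p3.
Traversing that cycle any number of times yields accepted strings of unbounded length, so the language is infinite.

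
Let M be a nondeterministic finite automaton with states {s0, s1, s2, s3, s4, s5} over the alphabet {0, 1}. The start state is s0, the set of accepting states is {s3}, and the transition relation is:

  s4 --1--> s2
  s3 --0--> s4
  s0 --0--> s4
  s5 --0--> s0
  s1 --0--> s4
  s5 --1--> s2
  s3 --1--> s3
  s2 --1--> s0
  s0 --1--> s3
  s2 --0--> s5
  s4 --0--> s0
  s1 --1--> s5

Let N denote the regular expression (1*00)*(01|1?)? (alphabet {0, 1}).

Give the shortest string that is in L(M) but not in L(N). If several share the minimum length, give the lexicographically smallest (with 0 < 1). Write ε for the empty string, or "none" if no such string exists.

11

The string 11 is accepted by M but not by N.
No shorter string lies in the difference, and 11 is the lexicographically first length-2 string in L(M) \ L(N).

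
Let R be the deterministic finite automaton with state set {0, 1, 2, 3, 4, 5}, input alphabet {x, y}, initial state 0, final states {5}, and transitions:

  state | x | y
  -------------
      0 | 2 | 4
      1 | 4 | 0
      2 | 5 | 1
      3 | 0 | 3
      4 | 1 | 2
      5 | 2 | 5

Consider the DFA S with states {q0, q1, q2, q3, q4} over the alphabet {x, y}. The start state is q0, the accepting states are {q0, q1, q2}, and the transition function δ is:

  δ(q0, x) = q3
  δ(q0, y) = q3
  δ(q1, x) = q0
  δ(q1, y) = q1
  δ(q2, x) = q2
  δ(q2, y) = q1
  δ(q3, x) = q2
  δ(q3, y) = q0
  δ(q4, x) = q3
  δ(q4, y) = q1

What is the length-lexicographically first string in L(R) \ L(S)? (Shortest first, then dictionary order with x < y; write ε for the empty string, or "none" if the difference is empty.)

yyx

The string yyx is accepted by R but not by S.
No shorter string lies in the difference, and yyx is the lexicographically first length-3 string in L(R) \ L(S).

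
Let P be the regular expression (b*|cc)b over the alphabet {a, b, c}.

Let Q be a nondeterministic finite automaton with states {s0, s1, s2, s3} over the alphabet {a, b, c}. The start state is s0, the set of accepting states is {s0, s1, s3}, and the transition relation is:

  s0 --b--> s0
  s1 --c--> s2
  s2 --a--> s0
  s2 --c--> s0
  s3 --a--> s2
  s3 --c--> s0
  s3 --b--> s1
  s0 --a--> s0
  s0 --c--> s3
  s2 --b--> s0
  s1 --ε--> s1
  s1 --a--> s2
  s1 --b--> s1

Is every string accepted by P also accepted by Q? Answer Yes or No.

Yes

Converting the expression P to a DFA (subset construction, then merging equivalent states) gives the minimal DFA with states {p0, p1, p2, p3, p4, p5}, start state p0, accepting states {p2, p5} and transitions p0: a→p1, b→p2, c→p3; p1: a→p1, b→p1, c→p1; p2: a→p1, b→p2, c→p1; p3: a→p1, b→p1, c→p4; p4: a→p1, b→p5, c→p1; p5: a→p1, b→p1, c→p1.
Exploring the product automaton P × Q from the start pair (p0, s0), following both machines on each input symbol, reaches 9 state pairs: (p0, s0), (p1, s0), (p2, s0), (p3, s3), (p1, s3), (p1, s2), (p1, s1), (p4, s0), (p5, s0).
P accepts in {p2, p5} and Q accepts in {s0, s1, s3}. The reachable pairs whose P-component is accepting are (p2, s0), (p5, s0); in each of them the Q-component is accepting too, so the product for L(P) \ L(Q) (P-component accepting, Q-component rejecting) has no reachable accepting pair and the difference is empty.
Hence every string in L(P) is also in L(Q).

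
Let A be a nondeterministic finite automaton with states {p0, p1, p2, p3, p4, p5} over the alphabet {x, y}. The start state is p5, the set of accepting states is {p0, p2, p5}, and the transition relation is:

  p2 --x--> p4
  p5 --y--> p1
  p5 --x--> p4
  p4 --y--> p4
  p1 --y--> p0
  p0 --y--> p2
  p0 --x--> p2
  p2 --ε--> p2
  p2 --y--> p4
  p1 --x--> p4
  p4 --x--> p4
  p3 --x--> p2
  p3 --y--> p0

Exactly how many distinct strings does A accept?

The useful subgraph on states {p0, p1, p2, p5} is acyclic, so L(A) is finite; the longest accepting path visits 4 useful states, giving maximum string length 3.
Counting accepting paths from p5 by length: 1 of length 0, 1 of length 2, 2 of length 3. Total 4.

4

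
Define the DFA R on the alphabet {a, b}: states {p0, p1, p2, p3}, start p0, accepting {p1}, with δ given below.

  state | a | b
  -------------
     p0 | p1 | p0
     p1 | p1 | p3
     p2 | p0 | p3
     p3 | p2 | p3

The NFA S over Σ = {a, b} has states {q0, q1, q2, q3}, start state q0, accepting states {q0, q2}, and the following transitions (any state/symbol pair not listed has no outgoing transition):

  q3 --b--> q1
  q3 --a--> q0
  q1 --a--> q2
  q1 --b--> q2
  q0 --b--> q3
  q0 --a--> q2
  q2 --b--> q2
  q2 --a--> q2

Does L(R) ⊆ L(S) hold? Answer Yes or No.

Yes

Exploring the product automaton R × S from the start pair (p0, q0), following both machines on each input symbol, reaches 11 state pairs: (p0, q0), (p1, q2), (p0, q3), (p3, q2), (p1, q0), (p0, q1), (p2, q2), (p3, q3), (p0, q2), (p2, q0), (p3, q1).
R accepts in {p1} and S accepts in {q0, q2}. The reachable pairs whose R-component is accepting are (p1, q2), (p1, q0); in each of them the S-component is accepting too, so the product for L(R) \ L(S) (R-component accepting, S-component rejecting) has no reachable accepting pair and the difference is empty.
Hence every string in L(R) is also in L(S).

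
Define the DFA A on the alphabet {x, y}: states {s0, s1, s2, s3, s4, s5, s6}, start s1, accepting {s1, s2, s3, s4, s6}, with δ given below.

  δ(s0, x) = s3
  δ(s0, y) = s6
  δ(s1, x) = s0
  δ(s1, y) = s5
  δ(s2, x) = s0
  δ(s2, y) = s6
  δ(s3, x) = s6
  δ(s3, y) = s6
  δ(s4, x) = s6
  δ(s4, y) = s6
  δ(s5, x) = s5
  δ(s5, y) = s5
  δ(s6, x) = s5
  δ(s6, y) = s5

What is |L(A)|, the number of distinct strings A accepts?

The useful subgraph on states {s0, s1, s3, s6} is acyclic, so L(A) is finite; the longest accepting path visits 4 useful states, giving maximum string length 3.
Counting accepting paths from s1 by length: 1 of length 0, 2 of length 2, 2 of length 3. Total 5.

5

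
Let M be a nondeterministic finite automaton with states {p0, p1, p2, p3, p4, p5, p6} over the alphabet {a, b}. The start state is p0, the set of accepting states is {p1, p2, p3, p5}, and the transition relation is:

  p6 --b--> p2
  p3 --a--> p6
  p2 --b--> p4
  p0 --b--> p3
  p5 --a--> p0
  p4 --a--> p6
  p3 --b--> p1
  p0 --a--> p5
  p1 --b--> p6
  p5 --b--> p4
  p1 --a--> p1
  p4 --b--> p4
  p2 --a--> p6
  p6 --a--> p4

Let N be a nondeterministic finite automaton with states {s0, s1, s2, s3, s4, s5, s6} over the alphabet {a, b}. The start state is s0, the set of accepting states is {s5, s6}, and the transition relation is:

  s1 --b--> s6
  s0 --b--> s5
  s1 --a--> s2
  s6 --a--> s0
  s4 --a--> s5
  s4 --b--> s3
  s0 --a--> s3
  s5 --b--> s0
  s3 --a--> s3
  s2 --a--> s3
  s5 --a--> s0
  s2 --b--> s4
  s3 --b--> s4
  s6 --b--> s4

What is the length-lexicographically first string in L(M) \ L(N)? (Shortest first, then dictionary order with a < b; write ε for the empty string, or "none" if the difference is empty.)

The string a is accepted by M but not by N.
No shorter string lies in the difference, and a is the lexicographically first length-1 string in L(M) \ L(N).

a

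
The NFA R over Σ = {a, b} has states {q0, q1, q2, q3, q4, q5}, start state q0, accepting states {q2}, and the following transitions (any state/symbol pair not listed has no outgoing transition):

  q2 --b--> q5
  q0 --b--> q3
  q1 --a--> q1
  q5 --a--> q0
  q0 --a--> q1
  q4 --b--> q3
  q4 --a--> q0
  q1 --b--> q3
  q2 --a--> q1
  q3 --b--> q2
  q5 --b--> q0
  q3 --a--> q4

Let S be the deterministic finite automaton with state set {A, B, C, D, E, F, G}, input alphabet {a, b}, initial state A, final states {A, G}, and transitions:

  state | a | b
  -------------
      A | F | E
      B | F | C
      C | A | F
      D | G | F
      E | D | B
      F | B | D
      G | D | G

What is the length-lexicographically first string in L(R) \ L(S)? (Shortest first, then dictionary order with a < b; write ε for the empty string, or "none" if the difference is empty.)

bb

The string bb is accepted by R but not by S.
No shorter string lies in the difference, and bb is the lexicographically first length-2 string in L(R) \ L(S).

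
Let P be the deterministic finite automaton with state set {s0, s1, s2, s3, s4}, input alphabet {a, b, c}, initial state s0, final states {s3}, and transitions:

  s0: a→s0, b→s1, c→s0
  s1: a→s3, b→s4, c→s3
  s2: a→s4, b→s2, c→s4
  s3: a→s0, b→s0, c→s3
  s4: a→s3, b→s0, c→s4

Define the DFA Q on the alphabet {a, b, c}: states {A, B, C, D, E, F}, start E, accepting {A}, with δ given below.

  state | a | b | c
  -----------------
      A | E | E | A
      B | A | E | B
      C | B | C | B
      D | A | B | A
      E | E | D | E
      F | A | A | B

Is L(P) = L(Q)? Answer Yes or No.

Yes

Exploring the product automaton P × Q from the start pair (s0, E), following both machines on each input symbol, reaches 4 state pairs: (s0, E), (s1, D), (s3, A), (s4, B).
P accepts in {s3} and Q accepts in {A}. In every reachable pair the two components are either both accepting — (s3, A) — or both non-accepting, so no string is accepted by exactly one of the machines: L(P) \ L(Q) and L(Q) \ L(P) are both empty.
Hence every string is accepted by P iff it is accepted by Q, and the two languages coincide.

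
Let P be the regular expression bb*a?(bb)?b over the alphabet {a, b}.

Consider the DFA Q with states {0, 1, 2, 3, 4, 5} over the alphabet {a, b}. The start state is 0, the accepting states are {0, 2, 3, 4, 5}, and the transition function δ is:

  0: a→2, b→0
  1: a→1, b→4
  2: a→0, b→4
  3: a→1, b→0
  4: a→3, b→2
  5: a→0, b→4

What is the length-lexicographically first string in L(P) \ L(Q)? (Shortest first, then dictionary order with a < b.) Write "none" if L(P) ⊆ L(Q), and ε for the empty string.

none

Converting the expression P to a DFA (subset construction, then merging equivalent states) gives the minimal DFA with states {p0, p1, p2, p3, p4, p5, p6, p7}, start state p0, accepting states {p4, p5, p7} and transitions p0: a→p1, b→p2; p1: a→p1, b→p1; p2: a→p3, b→p4; p3: a→p1, b→p5; p4: a→p3, b→p4; p5: a→p1, b→p6; p6: a→p1, b→p7; p7: a→p1, b→p1.
Exploring the product automaton P × Q from the start pair (p0, 0), following both machines on each input symbol, reaches 12 state pairs: (p0, 0), (p1, 2), (p2, 0), (p1, 0), (p1, 4), (p3, 2), (p4, 0), (p1, 3), (p5, 4), (p1, 1), (p6, 2), (p7, 4).
P accepts in {p4, p5, p7} and Q accepts in {0, 2, 3, 4, 5}. The reachable pairs whose P-component is accepting are (p4, 0), (p5, 4), (p7, 4); in each of them the Q-component is accepting too, so the product for L(P) \ L(Q) (P-component accepting, Q-component rejecting) has no reachable accepting pair and the difference is empty.
So every string accepted by P is also accepted by Q: L(P) \ L(Q) = ∅ and there is no such string.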